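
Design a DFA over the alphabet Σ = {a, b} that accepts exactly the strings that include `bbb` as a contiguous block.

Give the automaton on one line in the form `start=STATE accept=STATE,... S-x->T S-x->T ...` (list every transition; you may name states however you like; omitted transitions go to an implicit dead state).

Track how much of `bbb` has been matched so far: state s0 is no progress, s3 is the absorbing accept state reached once `bbb` has occurred. Intermediate states record partial matches; on a mismatch, fall back to the longest reusable overlap.
A 4-state machine:
        a   b  
>  s0   s0  s1 
   s1   s0  s2 
   s2   s0  s3 
 * s3   s3  s3 
(> = start, * = accepting)

start=s0 accept=s3 s0-a->s0 s0-b->s1 s1-a->s0 s1-b->s2 s2-a->s0 s2-b->s3 s3-a->s3 s3-b->s3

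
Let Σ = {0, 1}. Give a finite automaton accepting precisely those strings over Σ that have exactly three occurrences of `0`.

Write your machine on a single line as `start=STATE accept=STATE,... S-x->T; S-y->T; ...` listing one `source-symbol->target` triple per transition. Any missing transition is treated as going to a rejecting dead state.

Only the number of `0`s matters, and only up to 4. Make a chain S0 → S1 → S2 → S3 → S4 advanced by each `0` (with S4 absorbing); every other symbol self-loops. The accepting set is {S3}.
A 5-state machine:
        0   1  
>  S0   S1  S0 
   S1   S2  S1 
   S2   S3  S2 
 * S3   S4  S3 
   S4   S4  S4 
(> = start, * = accepting)

start=S0; accept=S3; S0-0->S1; S0-1->S0; S1-0->S2; S1-1->S1; S2-0->S3; S2-1->S2; S3-0->S4; S3-1->S3; S4-0->S4; S4-1->S4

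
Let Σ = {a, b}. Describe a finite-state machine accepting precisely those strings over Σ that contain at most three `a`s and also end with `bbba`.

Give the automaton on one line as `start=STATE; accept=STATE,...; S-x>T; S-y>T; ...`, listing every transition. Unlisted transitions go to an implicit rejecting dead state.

start=q0; accept=q12,q14,q15; q0-a>q1; q0-b>q2; q1-a>q3; q1-b>q4; q2-a>q1; q2-b>q5; q3-a>q6; q3-b>q7; q4-a>q3; q4-b>q8; q5-a>q1; q5-b>q9; q6-a>q6; q6-b>q6; q7-a>q6; q7-b>q10; q8-a>q3; q8-b>q11; q9-a>q12; q9-b>q9; q10-a>q6; q10-b>q13; q11-a>q14; q11-b>q11; q12-a>q3; q12-b>q4; q13-a>q15; q13-b>q13; q14-a>q6; q14-b>q7; q15-a>q6; q15-b>q6

Run two small machines in parallel and take their product. One (5 states) tracks the count of `a`s, saturating at 4; the other (5 states) tracks how much of the suffix `bbba` has currently been matched. Each combined state is a pair, one component from each; accept when both components accept. After merging equivalent states the machine shrinks.
With 16 states:
          a    b  
>  q0     q1   q2 
   q1     q3   q4 
   q2     q1   q5 
   q3     q6   q7 
   q4     q3   q8 
   q5     q1   q9 
   q6     q6   q6 
   q7     q6  q10 
   q8     q3  q11 
   q9    q12   q9 
   q10    q6  q13 
   q11   q14  q11 
 * q12    q3   q4 
   q13   q15  q13 
 * q14    q6   q7 
 * q15    q6   q6 
(> = start, * = accepting)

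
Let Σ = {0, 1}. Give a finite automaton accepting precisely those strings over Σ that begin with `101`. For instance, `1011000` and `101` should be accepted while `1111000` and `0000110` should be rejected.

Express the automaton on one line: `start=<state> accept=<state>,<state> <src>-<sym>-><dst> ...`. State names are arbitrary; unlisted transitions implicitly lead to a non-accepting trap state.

start=q0 accept=q3 q0-0->q4 q0-1->q1 q1-0->q2 q1-1->q4 q2-0->q4 q2-1->q3 q3-0->q3 q3-1->q3 q4-0->q4 q4-1->q4

Check the first 3 symbols one by one: q0 through q2 record how many have matched `101` so far; any wrong symbol goes to the dead state q4. After all 3 match we enter the accepting sink q3.
A 5-state machine:
        0   1  
>  q0   q4  q1 
   q1   q2  q4 
   q2   q4  q3 
 * q3   q3  q3 
   q4   q4  q4 
(> = start, * = accepting)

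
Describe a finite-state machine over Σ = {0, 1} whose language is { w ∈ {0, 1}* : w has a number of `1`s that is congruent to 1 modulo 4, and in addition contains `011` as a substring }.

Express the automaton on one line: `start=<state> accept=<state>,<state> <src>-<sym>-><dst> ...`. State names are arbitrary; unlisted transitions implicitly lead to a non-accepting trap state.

Run two small machines in parallel and take their product. One (4 states) tracks the count of `1`s modulo 4; the other (4 states) tracks whether and how much of `011` has been seen. Each combined state is a pair, one component from each; accept when both components accept.
16 states suffice.
          0    1  
>  S0     S1   S2 
   S1     S1   S3 
   S2     S4   S5 
   S3     S4   S6 
   S4     S4   S7 
   S5     S8   S9 
   S6     S6  S10 
   S7     S8  S10 
   S8     S8  S11 
   S9    S12   S0 
   S10   S10  S13 
   S11   S12  S13 
   S12   S12  S14 
   S13   S13  S15 
   S14    S1  S15 
 * S15   S15   S6 
(> = start, * = accepting)

start=S0 accept=S15 S0-0->S1 S0-1->S2 S1-0->S1 S1-1->S3 S2-0->S4 S2-1->S5 S3-0->S4 S3-1->S6 S4-0->S4 S4-1->S7 S5-0->S8 S5-1->S9 S6-0->S6 S6-1->S10 S7-0->S8 S7-1->S10 S8-0->S8 S8-1->S11 S9-0->S12 S9-1->S0 S10-0->S10 S10-1->S13 S11-0->S12 S11-1->S13 S12-0->S12 S12-1->S14 S13-0->S13 S13-1->S15 S14-0->S1 S14-1->S15 S15-0->S15 S15-1->S6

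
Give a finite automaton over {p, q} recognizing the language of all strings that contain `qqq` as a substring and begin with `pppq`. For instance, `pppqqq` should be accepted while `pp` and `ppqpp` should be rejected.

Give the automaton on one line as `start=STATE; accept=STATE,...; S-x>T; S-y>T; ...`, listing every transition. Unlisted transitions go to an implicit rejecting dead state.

start=s0; accept=s8; s0-p>s1; s0-q>s2; s1-p>s3; s1-q>s2; s2-p>s2; s2-q>s2; s3-p>s4; s3-q>s2; s4-p>s2; s4-q>s5; s5-p>s6; s5-q>s7; s6-p>s6; s6-q>s5; s7-p>s6; s7-q>s8; s8-p>s8; s8-q>s8

Handle the two conditions separately and then intersect. The first has 4 states tracking whether and how much of `qqq` has been seen; the second has 6 states tracking whether the input so far still matches the prefix `pppq`. A product state is a pair (one from each), accepting exactly when both do. After merging equivalent states the machine shrinks.
        p   q  
>  s0   s1  s2 
   s1   s3  s2 
   s2   s2  s2 
   s3   s4  s2 
   s4   s2  s5 
   s5   s6  s7 
   s6   s6  s5 
   s7   s6  s8 
 * s8   s8  s8 
(> = start, * = accepting)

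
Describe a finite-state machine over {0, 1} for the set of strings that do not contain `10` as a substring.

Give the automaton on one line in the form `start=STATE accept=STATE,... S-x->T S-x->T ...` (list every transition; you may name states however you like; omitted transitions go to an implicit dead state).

This is the complement of 'contains `10`'. Use the same substring-matching states — s0 through s2 holding how much of `10` has just been matched — but flip the accepting set: everything except the trap s2 accepts.
With 3 states:
        0   1  
>* s0   s0  s1 
 * s1   s2  s1 
   s2   s2  s2 
(> = start, * = accepting)

start=s0 accept=s0,s1 s0-0->s0 s0-1->s1 s1-0->s2 s1-1->s1 s2-0->s2 s2-1->s2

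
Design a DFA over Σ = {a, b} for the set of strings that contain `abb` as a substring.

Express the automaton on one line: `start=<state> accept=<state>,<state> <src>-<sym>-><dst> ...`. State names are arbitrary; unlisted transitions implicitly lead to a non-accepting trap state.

Track how much of `abb` has been matched so far: state S0 is no progress, S3 is the absorbing accept state reached once `abb` has occurred. Intermediate states record partial matches; on a mismatch, fall back to the longest reusable overlap.
With 4 states:
        a   b  
>  S0   S1  S0 
   S1   S1  S2 
   S2   S1  S3 
 * S3   S3  S3 
(> = start, * = accepting)

start=S0 accept=S3 S0-a->S1 S0-b->S0 S1-a->S1 S1-b->S2 S2-a->S1 S2-b->S3 S3-a->S3 S3-b->S3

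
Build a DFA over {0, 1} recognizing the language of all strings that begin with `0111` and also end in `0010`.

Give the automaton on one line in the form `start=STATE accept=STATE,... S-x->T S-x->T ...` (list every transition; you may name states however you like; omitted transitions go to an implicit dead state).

Run two small machines in parallel and take their product. The first has 6 states tracking whether the input so far still matches the prefix `0111`; the second has 5 states tracking how much of the suffix `0010` has currently been matched. A product state is a pair (one from each), accepting exactly when both do.
14 states suffice.
          0    1  
>  q0     q1   q2 
   q1     q3   q4 
   q2     q5   q2 
   q3     q3   q6 
   q4     q5   q7 
   q5     q3   q2 
   q6     q8   q2 
   q7     q5   q9 
   q8     q3   q2 
   q9    q10   q9 
   q10   q11   q9 
   q11   q11  q12 
   q12   q13   q9 
 * q13   q11   q9 
(> = start, * = accepting)

start=q0 accept=q13 q0-0->q1 q0-1->q2 q1-0->q3 q1-1->q4 q2-0->q5 q2-1->q2 q3-0->q3 q3-1->q6 q4-0->q5 q4-1->q7 q5-0->q3 q5-1->q2 q6-0->q8 q6-1->q2 q7-0->q5 q7-1->q9 q8-0->q3 q8-1->q2 q9-0->q10 q9-1->q9 q10-0->q11 q10-1->q9 q11-0->q11 q11-1->q12 q12-0->q13 q12-1->q9 q13-0->q11 q13-1->q9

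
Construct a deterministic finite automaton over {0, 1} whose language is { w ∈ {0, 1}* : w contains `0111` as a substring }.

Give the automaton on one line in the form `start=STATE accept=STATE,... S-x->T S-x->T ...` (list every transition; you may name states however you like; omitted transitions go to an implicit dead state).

start=s0 accept=s4 s0-0->s1 s0-1->s0 s1-0->s1 s1-1->s2 s2-0->s1 s2-1->s3 s3-0->s1 s3-1->s4 s4-0->s4 s4-1->s4

Track how much of `0111` has been matched so far: state s0 is no progress, s4 is the absorbing accept state reached once `0111` has occurred. Intermediate states record partial matches; on a mismatch, fall back to the longest reusable overlap.
5 states suffice.
        0   1  
>  s0   s1  s0 
   s1   s1  s2 
   s2   s1  s3 
   s3   s1  s4 
 * s4   s4  s4 
(> = start, * = accepting)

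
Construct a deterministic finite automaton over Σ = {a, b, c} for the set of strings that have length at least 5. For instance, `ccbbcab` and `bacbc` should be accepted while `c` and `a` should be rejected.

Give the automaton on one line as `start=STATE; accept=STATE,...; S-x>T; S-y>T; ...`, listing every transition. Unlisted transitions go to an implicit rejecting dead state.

start=S0; accept=S5,S6; S0-a>S1; S0-b>S1; S0-c>S1; S1-a>S2; S1-b>S2; S1-c>S2; S2-a>S3; S2-b>S3; S2-c>S3; S3-a>S4; S3-b>S4; S3-c>S4; S4-a>S5; S4-b>S5; S4-c>S5; S5-a>S6; S5-b>S6; S5-c>S6; S6-a>S6; S6-b>S6; S6-c>S6

We only need to distinguish lengths 0, 1, …, 5, and '>5'. Chain S0 → S1 → S2 → S3 → S4 → S5 → S6 on every symbol, with S6 looping. Accepting states: {S5, S6}.
A 7-state machine:
        a   b   c  
>  S0   S1  S1  S1 
   S1   S2  S2  S2 
   S2   S3  S3  S3 
   S3   S4  S4  S4 
   S4   S5  S5  S5 
 * S5   S6  S6  S6 
 * S6   S6  S6  S6 
(> = start, * = accepting)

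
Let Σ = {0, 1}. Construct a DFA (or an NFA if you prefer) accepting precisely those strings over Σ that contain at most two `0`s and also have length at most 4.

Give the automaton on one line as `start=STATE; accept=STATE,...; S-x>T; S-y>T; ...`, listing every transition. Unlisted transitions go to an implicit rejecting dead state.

start=q0; accept=q0,q1,q2,q3,q4,q5,q7,q8,q9,q11,q12,q13; q0-0>q1; q0-1>q2; q1-0>q3; q1-1>q4; q2-0>q4; q2-1>q5; q3-0>q6; q3-1>q7; q4-0>q7; q4-1>q8; q5-0>q8; q5-1>q9; q6-0>q10; q6-1>q10; q7-0>q10; q7-1>q11; q8-0>q11; q8-1>q12; q9-0>q12; q9-1>q13; q10-0>q14; q10-1>q14; q11-0>q14; q11-1>q15; q12-0>q15; q12-1>q16; q13-0>q16; q13-1>q17; q14-0>q14; q14-1>q14; q15-0>q14; q15-1>q15; q16-0>q15; q16-1>q16; q17-0>q16; q17-1>q17

Handle the two conditions separately and then intersect. One (4 states) tracks the count of `0`s, saturating at 3; the other (6 states) tracks the input length, saturating at 5. Each combined state is a pair, one component from each; accept when both components accept.
18 states suffice.
          0    1  
>* q0     q1   q2 
 * q1     q3   q4 
 * q2     q4   q5 
 * q3     q6   q7 
 * q4     q7   q8 
 * q5     q8   q9 
   q6    q10  q10 
 * q7    q10  q11 
 * q8    q11  q12 
 * q9    q12  q13 
   q10   q14  q14 
 * q11   q14  q15 
 * q12   q15  q16 
 * q13   q16  q17 
   q14   q14  q14 
   q15   q14  q15 
   q16   q15  q16 
   q17   q16  q17 
(> = start, * = accepting)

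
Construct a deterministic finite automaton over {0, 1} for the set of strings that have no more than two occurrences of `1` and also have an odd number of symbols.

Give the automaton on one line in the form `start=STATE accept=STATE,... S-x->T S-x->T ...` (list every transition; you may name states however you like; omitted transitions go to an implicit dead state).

start=A accept=B,C,F A-0->B A-1->C B-0->A B-1->D C-0->D C-1->E D-0->C D-1->F E-0->F E-1->G F-0->E F-1->G G-0->G G-1->G

Build one automaton per condition and run them in lockstep. One (4 states) tracks the count of `1`s, saturating at 3; the other (2 states) tracks the input length modulo 2. Each combined state is a pair, one component from each; accept when both components accept. After merging equivalent states the machine shrinks.
7 states suffice.
       0  1 
>  A   B  C 
 * B   A  D 
 * C   D  E 
   D   C  F 
   E   F  G 
 * F   E  G 
   G   G  G 
(> = start, * = accepting)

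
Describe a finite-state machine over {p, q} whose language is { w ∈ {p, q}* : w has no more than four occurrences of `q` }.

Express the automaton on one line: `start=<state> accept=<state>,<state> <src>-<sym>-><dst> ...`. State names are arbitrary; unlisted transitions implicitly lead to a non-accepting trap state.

Only the number of `q`s matters, and only up to 5. Make a chain S0 → S1 → S2 → S3 → S4 → S5 advanced by each `q` (with S5 absorbing); every other symbol self-loops. The accepting set is {S0, S1, S2, S3, S4}.
6 states suffice.
        p   q  
>* S0   S0  S1 
 * S1   S1  S2 
 * S2   S2  S3 
 * S3   S3  S4 
 * S4   S4  S5 
   S5   S5  S5 
(> = start, * = accepting)

start=S0 accept=S0,S1,S2,S3,S4 S0-p->S0 S0-q->S1 S1-p->S1 S1-q->S2 S2-p->S2 S2-q->S3 S3-p->S3 S3-q->S4 S4-p->S4 S4-q->S5 S5-p->S5 S5-q->S5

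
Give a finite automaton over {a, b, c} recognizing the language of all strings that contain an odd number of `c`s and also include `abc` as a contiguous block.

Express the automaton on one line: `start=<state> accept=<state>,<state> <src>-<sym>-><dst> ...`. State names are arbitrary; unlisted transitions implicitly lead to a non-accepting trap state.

Handle the two conditions separately and then intersect. The first has 2 states tracking the count of `c`s modulo 2; the second has 4 states tracking whether and how much of `abc` has been seen. A product state is a pair (one from each), accepting exactly when both do.
        a   b   c  
>  s0   s1  s0  s2 
   s1   s1  s3  s2 
   s2   s4  s2  s0 
   s3   s1  s0  s5 
   s4   s4  s6  s0 
 * s5   s5  s5  s7 
   s6   s4  s2  s7 
   s7   s7  s7  s5 
(> = start, * = accepting)

start=s0 accept=s5 s0-a->s1 s0-b->s0 s0-c->s2 s1-a->s1 s1-b->s3 s1-c->s2 s2-a->s4 s2-b->s2 s2-c->s0 s3-a->s1 s3-b->s0 s3-c->s5 s4-a->s4 s4-b->s6 s4-c->s0 s5-a->s5 s5-b->s5 s5-c->s7 s6-a->s4 s6-b->s2 s6-c->s7 s7-a->s7 s7-b->s7 s7-c->s5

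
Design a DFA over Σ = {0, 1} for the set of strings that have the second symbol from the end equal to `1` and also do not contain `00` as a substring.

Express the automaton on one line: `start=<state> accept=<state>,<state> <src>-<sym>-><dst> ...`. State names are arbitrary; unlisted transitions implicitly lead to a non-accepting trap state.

start=q0 accept=q5,q6 q0-0->q1 q0-1->q2 q1-0->q3 q1-1->q4 q2-0->q5 q2-1->q6 q3-0->q3 q3-1->q7 q4-0->q5 q4-1->q6 q5-0->q3 q5-1->q4 q6-0->q5 q6-1->q6 q7-0->q8 q7-1->q9 q8-0->q3 q8-1->q7 q9-0->q8 q9-1->q9

Run two small machines in parallel and take their product. The first has 7 states tracking the last 2 symbols read; the second has 3 states tracking partial matches of the forbidden pattern `00`. A product state is a pair (one from each), accepting exactly when both do.
A 10-state machine:
        0   1  
>  q0   q1  q2 
   q1   q3  q4 
   q2   q5  q6 
   q3   q3  q7 
   q4   q5  q6 
 * q5   q3  q4 
 * q6   q5  q6 
   q7   q8  q9 
   q8   q3  q7 
   q9   q8  q9 
(> = start, * = accepting)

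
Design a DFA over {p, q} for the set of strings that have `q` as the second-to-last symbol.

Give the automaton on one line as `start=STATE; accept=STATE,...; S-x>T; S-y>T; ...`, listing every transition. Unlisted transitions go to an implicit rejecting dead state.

start=S0; accept=S5,S6; S0-p>S1; S0-q>S2; S1-p>S3; S1-q>S4; S2-p>S5; S2-q>S6; S3-p>S3; S3-q>S4; S4-p>S5; S4-q>S6; S5-p>S3; S5-q>S4; S6-p>S5; S6-q>S6

A DFA must remember the last 2 symbols (since which symbol is second-to-last isn't known until the input ends). Use one state per possible window of the last ≤2 symbols; accept from those whose window starts with `q`.
        p   q  
>  S0   S1  S2 
   S1   S3  S4 
   S2   S5  S6 
   S3   S3  S4 
   S4   S5  S6 
 * S5   S3  S4 
 * S6   S5  S6 
(> = start, * = accepting)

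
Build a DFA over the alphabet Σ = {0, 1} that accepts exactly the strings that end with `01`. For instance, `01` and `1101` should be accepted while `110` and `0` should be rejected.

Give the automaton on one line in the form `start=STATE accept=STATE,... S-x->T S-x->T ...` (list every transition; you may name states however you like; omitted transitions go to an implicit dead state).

start=q0 accept=q2 q0-0->q1 q0-1->q0 q1-0->q1 q1-1->q2 q2-0->q1 q2-1->q0

Let each state record the length of the longest suffix of the input read so far that is also a prefix of `01`. q1 means the last symbol is `0`; q2 means the last 2 symbols are `01`. Accept only at q2, where the string currently ends in `01`.
A 3-state machine:
        0   1  
>  q0   q1  q0 
   q1   q1  q2 
 * q2   q1  q0 
(> = start, * = accepting)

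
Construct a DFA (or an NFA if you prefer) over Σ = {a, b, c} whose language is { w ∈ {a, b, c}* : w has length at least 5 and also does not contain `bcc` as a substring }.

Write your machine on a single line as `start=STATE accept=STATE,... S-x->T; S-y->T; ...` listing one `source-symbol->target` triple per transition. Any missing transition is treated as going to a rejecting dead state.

Run two small machines in parallel and take their product. One (7 states) tracks the input length, saturating at 6; the other (4 states) tracks partial matches of the forbidden pattern `bcc`. Each combined state is a pair, one component from each; accept when both components accept.
22 states suffice.
          a    b    c  
>  S0     S1   S2   S1 
   S1     S3   S4   S3 
   S2     S3   S4   S5 
   S3     S6   S7   S6 
   S4     S6   S7   S8 
   S5     S6   S7   S9 
   S6    S10  S11  S10 
   S7    S10  S11  S12 
   S8    S10  S11  S13 
   S9    S13  S13  S13 
   S10   S14  S15  S14 
   S11   S14  S15  S16 
   S12   S14  S15  S17 
   S13   S17  S17  S17 
 * S14   S18  S19  S18 
 * S15   S18  S19  S20 
 * S16   S18  S19  S21 
   S17   S21  S21  S21 
 * S18   S18  S19  S18 
 * S19   S18  S19  S20 
 * S20   S18  S19  S21 
   S21   S21  S21  S21 
(> = start, * = accepting)

start=S0; accept=S14,S15,S16,S18,S19,S20; S0-a->S1; S0-b->S2; S0-c->S1; S1-a->S3; S1-b->S4; S1-c->S3; S2-a->S3; S2-b->S4; S2-c->S5; S3-a->S6; S3-b->S7; S3-c->S6; S4-a->S6; S4-b->S7; S4-c->S8; S5-a->S6; S5-b->S7; S5-c->S9; S6-a->S10; S6-b->S11; S6-c->S10; S7-a->S10; S7-b->S11; S7-c->S12; S8-a->S10; S8-b->S11; S8-c->S13; S9-a->S13; S9-b->S13; S9-c->S13; S10-a->S14; S10-b->S15; S10-c->S14; S11-a->S14; S11-b->S15; S11-c->S16; S12-a->S14; S12-b->S15; S12-c->S17; S13-a->S17; S13-b->S17; S13-c->S17; S14-a->S18; S14-b->S19; S14-c->S18; S15-a->S18; S15-b->S19; S15-c->S20; S16-a->S18; S16-b->S19; S16-c->S21; S17-a->S21; S17-b->S21; S17-c->S21; S18-a->S18; S18-b->S19; S18-c->S18; S19-a->S18; S19-b->S19; S19-c->S20; S20-a->S18; S20-b->S19; S20-c->S21; S21-a->S21; S21-b->S21; S21-c->S21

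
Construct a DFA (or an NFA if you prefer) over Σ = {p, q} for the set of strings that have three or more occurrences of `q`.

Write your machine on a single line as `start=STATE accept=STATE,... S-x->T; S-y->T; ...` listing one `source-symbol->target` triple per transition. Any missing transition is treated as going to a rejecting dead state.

Count `q`s, saturating at 4: states A through D mean 0 through 3 `q`s seen; E means more than 3. Each `q` increments (capped at E); other symbols loop. Accept from {D, E}.
A 5-state machine:
       p  q 
>  A   A  B 
   B   B  C 
   C   C  D 
 * D   D  E 
 * E   E  E 
(> = start, * = accepting)

start=A; accept=D,E; A-p->A; A-q->B; B-p->B; B-q->C; C-p->C; C-q->D; D-p->D; D-q->E; E-p->E; E-q->E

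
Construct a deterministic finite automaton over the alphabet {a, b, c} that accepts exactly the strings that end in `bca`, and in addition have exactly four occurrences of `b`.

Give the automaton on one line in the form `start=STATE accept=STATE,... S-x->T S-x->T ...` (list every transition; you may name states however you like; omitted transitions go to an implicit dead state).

start=q0 accept=q7 q0-a->q0 q0-b->q1 q0-c->q0 q1-a->q1 q1-b->q2 q1-c->q1 q2-a->q2 q2-b->q3 q2-c->q2 q3-a->q3 q3-b->q4 q3-c->q3 q4-a->q5 q4-b->q5 q4-c->q6 q5-a->q5 q5-b->q5 q5-c->q5 q6-a->q7 q6-b->q5 q6-c->q5 q7-a->q5 q7-b->q5 q7-c->q5

Run two small machines in parallel and take their product. The first has 4 states tracking how much of the suffix `bca` has currently been matched; the second has 6 states tracking the count of `b`s, saturating at 5. A product state is a pair (one from each), accepting exactly when both do. After merging equivalent states the machine shrinks.
8 states suffice.
        a   b   c  
>  q0   q0  q1  q0 
   q1   q1  q2  q1 
   q2   q2  q3  q2 
   q3   q3  q4  q3 
   q4   q5  q5  q6 
   q5   q5  q5  q5 
   q6   q7  q5  q5 
 * q7   q5  q5  q5 
(> = start, * = accepting)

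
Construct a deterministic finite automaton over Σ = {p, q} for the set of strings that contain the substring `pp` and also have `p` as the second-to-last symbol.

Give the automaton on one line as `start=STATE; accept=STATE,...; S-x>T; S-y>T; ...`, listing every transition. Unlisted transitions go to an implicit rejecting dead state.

start=s0; accept=s2,s3; s0-p>s1; s0-q>s0; s1-p>s2; s1-q>s0; s2-p>s2; s2-q>s3; s3-p>s4; s3-q>s5; s4-p>s2; s4-q>s3; s5-p>s4; s5-q>s5

Build one automaton per condition and run them in lockstep. One (3 states) tracks whether and how much of `pp` has been seen; the other (7 states) tracks the last 2 symbols read. Each combined state is a pair, one component from each; accept when both components accept. Minimizing collapses redundant product states.
A 6-state machine:
        p   q  
>  s0   s1  s0 
   s1   s2  s0 
 * s2   s2  s3 
 * s3   s4  s5 
   s4   s2  s3 
   s5   s4  s5 
(> = start, * = accepting)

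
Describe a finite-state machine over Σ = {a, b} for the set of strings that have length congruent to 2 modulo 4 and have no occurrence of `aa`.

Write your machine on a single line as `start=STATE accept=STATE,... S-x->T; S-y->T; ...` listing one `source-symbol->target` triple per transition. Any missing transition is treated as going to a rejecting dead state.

Build one automaton per condition and run them in lockstep. One (4 states) tracks the input length modulo 4; the other (3 states) tracks partial matches of the forbidden pattern `aa`. Each combined state is a pair, one component from each; accept when both components accept. After merging equivalent states the machine shrinks.
A 9-state machine:
        a   b  
>  S0   S1  S2 
   S1   S3  S4 
   S2   S5  S4 
   S3   S3  S3 
 * S4   S6  S7 
 * S5   S3  S7 
   S6   S3  S0 
   S7   S8  S0 
   S8   S3  S2 
(> = start, * = accepting)

start=S0; accept=S4,S5; S0-a->S1; S0-b->S2; S1-a->S3; S1-b->S4; S2-a->S5; S2-b->S4; S3-a->S3; S3-b->S3; S4-a->S6; S4-b->S7; S5-a->S3; S5-b->S7; S6-a->S3; S6-b->S0; S7-a->S8; S7-b->S0; S8-a->S3; S8-b->S2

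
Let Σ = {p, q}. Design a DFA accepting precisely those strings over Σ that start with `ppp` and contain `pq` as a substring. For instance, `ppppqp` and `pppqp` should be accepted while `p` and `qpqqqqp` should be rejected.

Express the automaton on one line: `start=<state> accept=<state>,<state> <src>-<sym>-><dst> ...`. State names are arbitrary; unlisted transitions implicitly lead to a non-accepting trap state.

Build one automaton per condition and run them in lockstep. The first has 5 states tracking whether the input so far still matches the prefix `ppp`; the second has 3 states tracking whether and how much of `pq` has been seen. A product state is a pair (one from each), accepting exactly when both do.
        p   q  
>  S0   S1  S2 
   S1   S3  S4 
   S2   S5  S2 
   S3   S6  S4 
   S4   S4  S4 
   S5   S5  S4 
   S6   S6  S7 
 * S7   S7  S7 
(> = start, * = accepting)

start=S0 accept=S7 S0-p->S1 S0-q->S2 S1-p->S3 S1-q->S4 S2-p->S5 S2-q->S2 S3-p->S6 S3-q->S4 S4-p->S4 S4-q->S4 S5-p->S5 S5-q->S4 S6-p->S6 S6-q->S7 S7-p->S7 S7-q->S7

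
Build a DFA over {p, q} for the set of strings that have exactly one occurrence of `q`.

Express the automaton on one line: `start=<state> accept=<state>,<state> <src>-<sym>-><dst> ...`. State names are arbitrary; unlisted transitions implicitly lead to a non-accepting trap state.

Only the number of `q`s matters, and only up to 2. Make a chain s0 → s1 → s2 advanced by each `q` (with s2 absorbing); every other symbol self-loops. The accepting set is {s1}.
A 3-state machine:
        p   q  
>  s0   s0  s1 
 * s1   s1  s2 
   s2   s2  s2 
(> = start, * = accepting)

start=s0 accept=s1 s0-p->s0 s0-q->s1 s1-p->s1 s1-q->s2 s2-p->s2 s2-q->s2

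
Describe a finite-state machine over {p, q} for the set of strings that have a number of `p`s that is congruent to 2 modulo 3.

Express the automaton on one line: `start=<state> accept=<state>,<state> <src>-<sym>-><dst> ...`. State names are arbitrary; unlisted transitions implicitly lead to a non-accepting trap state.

Keep the running count of `p`s modulo 3: each `p` advances along the cycle A → B → C → A while other symbols loop. Accept at C.
       p  q 
>  A   B  A 
   B   C  B 
 * C   A  C 
(> = start, * = accepting)

start=A accept=C A-p->B A-q->A B-p->C B-q->B C-p->A C-q->C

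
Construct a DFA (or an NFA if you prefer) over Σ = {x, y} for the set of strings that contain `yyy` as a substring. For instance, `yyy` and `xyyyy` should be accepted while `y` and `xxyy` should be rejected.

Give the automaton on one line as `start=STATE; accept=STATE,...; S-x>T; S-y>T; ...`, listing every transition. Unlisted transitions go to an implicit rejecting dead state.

States q0..q2 record the length of the longest prefix of `yyy` that matches the current input suffix. Reaching q3 means `yyy` has been seen, and we stay there forever. Accept from q3.
With 4 states:
        x   y  
>  q0   q0  q1 
   q1   q0  q2 
   q2   q0  q3 
 * q3   q3  q3 
(> = start, * = accepting)

start=q0; accept=q3; q0-x>q0; q0-y>q1; q1-x>q0; q1-y>q2; q2-x>q0; q2-y>q3; q3-x>q3; q3-y>q3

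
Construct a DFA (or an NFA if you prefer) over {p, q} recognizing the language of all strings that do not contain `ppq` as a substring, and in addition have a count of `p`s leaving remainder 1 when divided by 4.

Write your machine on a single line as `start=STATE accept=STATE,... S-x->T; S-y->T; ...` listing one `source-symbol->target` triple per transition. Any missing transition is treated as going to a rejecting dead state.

start=A; accept=B,D,J; A-p->B; A-q->A; B-p->C; B-q->D; C-p->E; C-q->F; D-p->G; D-q->D; E-p->H; E-q->F; F-p->F; F-q->F; G-p->E; G-q->I; H-p->J; H-q->F; I-p->K; I-q->I; J-p->C; J-q->F; K-p->H; K-q->L; L-p->M; L-q->L; M-p->J; M-q->A

Run two small machines in parallel and take their product. The first has 4 states tracking partial matches of the forbidden pattern `ppq`; the second has 4 states tracking the count of `p`s modulo 4. A product state is a pair (one from each), accepting exactly when both do. Equivalent product states are then merged.
A 13-state machine:
       p  q 
>  A   B  A 
 * B   C  D 
   C   E  F 
 * D   G  D 
   E   H  F 
   F   F  F 
   G   E  I 
   H   J  F 
   I   K  I 
 * J   C  F 
   K   H  L 
   L   M  L 
   M   J  A 
(> = start, * = accepting)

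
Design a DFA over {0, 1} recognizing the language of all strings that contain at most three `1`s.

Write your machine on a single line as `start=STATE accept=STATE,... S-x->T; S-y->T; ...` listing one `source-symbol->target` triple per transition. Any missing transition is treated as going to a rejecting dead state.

start=S0; accept=S0,S1,S2,S3; S0-0->S0; S0-1->S1; S1-0->S1; S1-1->S2; S2-0->S2; S2-1->S3; S3-0->S3; S3-1->S4; S4-0->S4; S4-1->S4

Only the number of `1`s matters, and only up to 4. Make a chain S0 → S1 → S2 → S3 → S4 advanced by each `1` (with S4 absorbing); every other symbol self-loops. The accepting set is {S0, S1, S2, S3}.
With 5 states:
        0   1  
>* S0   S0  S1 
 * S1   S1  S2 
 * S2   S2  S3 
 * S3   S3  S4 
   S4   S4  S4 
(> = start, * = accepting)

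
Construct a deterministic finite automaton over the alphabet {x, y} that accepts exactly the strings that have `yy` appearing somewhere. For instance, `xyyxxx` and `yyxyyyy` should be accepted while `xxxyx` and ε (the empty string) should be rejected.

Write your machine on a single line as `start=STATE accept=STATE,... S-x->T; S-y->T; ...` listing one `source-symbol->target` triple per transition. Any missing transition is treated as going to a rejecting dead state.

Track how much of `yy` has been matched so far: state A is no progress, C is the absorbing accept state reached once `yy` has occurred. Intermediate states record partial matches; on a mismatch, fall back to the longest reusable overlap.
With 3 states:
       x  y 
>  A   A  B 
   B   A  C 
 * C   C  C 
(> = start, * = accepting)

start=A; accept=C; A-x->A; A-y->B; B-x->A; B-y->C; C-x->C; C-y->C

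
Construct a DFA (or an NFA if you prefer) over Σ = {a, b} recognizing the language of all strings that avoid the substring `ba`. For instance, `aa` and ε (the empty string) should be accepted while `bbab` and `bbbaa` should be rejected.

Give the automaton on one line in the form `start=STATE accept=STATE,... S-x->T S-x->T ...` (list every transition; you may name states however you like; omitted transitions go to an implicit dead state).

Track partial matches of the forbidden pattern `ba`. State s2 is a dead state reached once `ba` has occurred; every other state accepts. s0 means no part of `ba` is currently matched.
A 3-state machine:
        a   b  
>* s0   s0  s1 
 * s1   s2  s1 
   s2   s2  s2 
(> = start, * = accepting)

start=s0 accept=s0,s1 s0-a->s0 s0-b->s1 s1-a->s2 s1-b->s1 s2-a->s2 s2-b->s2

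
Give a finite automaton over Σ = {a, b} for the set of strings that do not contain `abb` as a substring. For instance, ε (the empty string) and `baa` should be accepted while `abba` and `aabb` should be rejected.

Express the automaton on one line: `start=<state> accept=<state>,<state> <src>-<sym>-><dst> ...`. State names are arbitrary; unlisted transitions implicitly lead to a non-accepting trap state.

This is the complement of 'contains `abb`'. Use the same substring-matching states — q0 through q3 holding how much of `abb` has just been matched — but flip the accepting set: everything except the trap q3 accepts.
With 4 states:
        a   b  
>* q0   q1  q0 
 * q1   q1  q2 
 * q2   q1  q3 
   q3   q3  q3 
(> = start, * = accepting)

start=q0 accept=q0,q1,q2 q0-a->q1 q0-b->q0 q1-a->q1 q1-b->q2 q2-a->q1 q2-b->q3 q3-a->q3 q3-b->q3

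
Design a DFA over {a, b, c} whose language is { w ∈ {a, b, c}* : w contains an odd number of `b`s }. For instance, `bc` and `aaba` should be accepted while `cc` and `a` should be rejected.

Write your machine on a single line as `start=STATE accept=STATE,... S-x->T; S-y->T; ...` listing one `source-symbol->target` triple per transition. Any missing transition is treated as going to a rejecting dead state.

Keep the running count of `b`s modulo 2: each `b` advances along the cycle S0 → S1 → S0 while other symbols loop. Accept at S1.
2 states suffice.
        a   b   c  
>  S0   S0  S1  S0 
 * S1   S1  S0  S1 
(> = start, * = accepting)

start=S0; accept=S1; S0-a->S0; S0-b->S1; S0-c->S0; S1-a->S1; S1-b->S0; S1-c->S1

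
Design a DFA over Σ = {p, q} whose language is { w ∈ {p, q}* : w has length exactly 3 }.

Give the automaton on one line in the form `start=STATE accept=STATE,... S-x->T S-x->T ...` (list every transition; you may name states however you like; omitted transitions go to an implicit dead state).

start=A accept=D A-p->B A-q->B B-p->C B-q->C C-p->D C-q->D D-p->E D-q->E E-p->E E-q->E

We only need to distinguish lengths 0, 1, …, 3, and '>3'. Chain A → B → C → D → E on every symbol, with E looping. Accepting states: {D}.
A 5-state machine:
       p  q 
>  A   B  B 
   B   C  C 
   C   D  D 
 * D   E  E 
   E   E  E 
(> = start, * = accepting)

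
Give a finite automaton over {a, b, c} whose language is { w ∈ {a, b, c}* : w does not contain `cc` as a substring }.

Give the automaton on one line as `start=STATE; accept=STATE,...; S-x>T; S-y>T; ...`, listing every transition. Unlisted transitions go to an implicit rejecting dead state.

start=S0; accept=S0,S1; S0-a>S0; S0-b>S0; S0-c>S1; S1-a>S0; S1-b>S0; S1-c>S2; S2-a>S2; S2-b>S2; S2-c>S2

This is the complement of 'contains `cc`'. Use the same substring-matching states — S0 through S2 holding how much of `cc` has just been matched — but flip the accepting set: everything except the trap S2 accepts.
A 3-state machine:
        a   b   c  
>* S0   S0  S0  S1 
 * S1   S0  S0  S2 
   S2   S2  S2  S2 
(> = start, * = accepting)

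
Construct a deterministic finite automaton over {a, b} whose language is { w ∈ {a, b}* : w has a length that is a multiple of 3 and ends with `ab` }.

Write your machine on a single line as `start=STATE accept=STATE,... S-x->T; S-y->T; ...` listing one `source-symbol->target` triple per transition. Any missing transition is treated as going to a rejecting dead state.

start=q0; accept=q4; q0-a->q1; q0-b->q1; q1-a->q2; q1-b->q3; q2-a->q0; q2-b->q4; q3-a->q0; q3-b->q0; q4-a->q1; q4-b->q1

Run two small machines in parallel and take their product. The first has 3 states tracking the input length modulo 3; the second has 3 states tracking how much of the suffix `ab` has currently been matched. A product state is a pair (one from each), accepting exactly when both do. Equivalent product states are then merged.
5 states suffice.
        a   b  
>  q0   q1  q1 
   q1   q2  q3 
   q2   q0  q4 
   q3   q0  q0 
 * q4   q1  q1 
(> = start, * = accepting)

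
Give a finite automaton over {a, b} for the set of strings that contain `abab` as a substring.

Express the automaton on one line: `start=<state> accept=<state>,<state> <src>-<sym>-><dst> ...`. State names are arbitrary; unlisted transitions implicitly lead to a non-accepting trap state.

start=S0 accept=S4 S0-a->S1 S0-b->S0 S1-a->S1 S1-b->S2 S2-a->S3 S2-b->S0 S3-a->S1 S3-b->S4 S4-a->S4 S4-b->S4

States S0..S3 record the length of the longest prefix of `abab` that matches the current input suffix. Reaching S4 means `abab` has been seen, and we stay there forever. Accept from S4.
A 5-state machine:
        a   b  
>  S0   S1  S0 
   S1   S1  S2 
   S2   S3  S0 
   S3   S1  S4 
 * S4   S4  S4 
(> = start, * = accepting)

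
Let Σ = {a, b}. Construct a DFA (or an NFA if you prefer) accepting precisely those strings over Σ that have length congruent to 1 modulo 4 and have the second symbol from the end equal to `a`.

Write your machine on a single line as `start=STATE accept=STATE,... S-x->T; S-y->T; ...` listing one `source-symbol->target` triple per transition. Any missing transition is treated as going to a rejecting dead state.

start=s0; accept=s15,s16; s0-a->s1; s0-b->s2; s1-a->s3; s1-b->s4; s2-a->s5; s2-b->s6; s3-a->s7; s3-b->s8; s4-a->s9; s4-b->s10; s5-a->s7; s5-b->s8; s6-a->s9; s6-b->s10; s7-a->s11; s7-b->s12; s8-a->s13; s8-b->s14; s9-a->s11; s9-b->s12; s10-a->s13; s10-b->s14; s11-a->s15; s11-b->s16; s12-a->s17; s12-b->s18; s13-a->s15; s13-b->s16; s14-a->s17; s14-b->s18; s15-a->s3; s15-b->s4; s16-a->s5; s16-b->s6; s17-a->s3; s17-b->s4; s18-a->s5; s18-b->s6

Build one automaton per condition and run them in lockstep. One (4 states) tracks the input length modulo 4; the other (7 states) tracks the last 2 symbols read. Each combined state is a pair, one component from each; accept when both components accept.
19 states suffice.
          a    b  
>  s0     s1   s2 
   s1     s3   s4 
   s2     s5   s6 
   s3     s7   s8 
   s4     s9  s10 
   s5     s7   s8 
   s6     s9  s10 
   s7    s11  s12 
   s8    s13  s14 
   s9    s11  s12 
   s10   s13  s14 
   s11   s15  s16 
   s12   s17  s18 
   s13   s15  s16 
   s14   s17  s18 
 * s15    s3   s4 
 * s16    s5   s6 
   s17    s3   s4 
   s18    s5   s6 
(> = start, * = accepting)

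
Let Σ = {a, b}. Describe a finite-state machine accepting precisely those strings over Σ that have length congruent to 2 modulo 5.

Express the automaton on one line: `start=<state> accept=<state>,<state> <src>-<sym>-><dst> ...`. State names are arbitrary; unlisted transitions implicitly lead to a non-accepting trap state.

Only the length mod 5 matters, so use a 5-cycle: from any state, every input symbol moves to the next state, wrapping s4 back to s0. Mark s2 accepting.
A 5-state machine:
        a   b  
>  s0   s1  s1 
   s1   s2  s2 
 * s2   s3  s3 
   s3   s4  s4 
   s4   s0  s0 
(> = start, * = accepting)

start=s0 accept=s2 s0-a->s1 s0-b->s1 s1-a->s2 s1-b->s2 s2-a->s3 s2-b->s3 s3-a->s4 s3-b->s4 s4-a->s0 s4-b->s0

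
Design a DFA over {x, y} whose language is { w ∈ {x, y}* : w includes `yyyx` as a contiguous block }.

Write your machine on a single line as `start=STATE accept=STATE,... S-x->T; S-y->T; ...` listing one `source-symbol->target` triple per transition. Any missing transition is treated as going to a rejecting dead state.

start=q0; accept=q4; q0-x->q0; q0-y->q1; q1-x->q0; q1-y->q2; q2-x->q0; q2-y->q3; q3-x->q4; q3-y->q3; q4-x->q4; q4-y->q4

Track how much of `yyyx` has been matched so far: state q0 is no progress, q4 is the absorbing accept state reached once `yyyx` has occurred. Intermediate states record partial matches; on a mismatch, fall back to the longest reusable overlap.
With 5 states:
        x   y  
>  q0   q0  q1 
   q1   q0  q2 
   q2   q0  q3 
   q3   q4  q3 
 * q4   q4  q4 
(> = start, * = accepting)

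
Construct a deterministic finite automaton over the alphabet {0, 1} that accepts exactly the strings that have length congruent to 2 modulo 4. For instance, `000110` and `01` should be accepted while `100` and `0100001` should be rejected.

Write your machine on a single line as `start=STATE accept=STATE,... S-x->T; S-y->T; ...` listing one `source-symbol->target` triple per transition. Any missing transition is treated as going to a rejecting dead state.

Count input length modulo 4: every symbol advances one step around the cycle S0 → S1 → S2 → S3 → S0. Accept at S2.
        0   1  
>  S0   S1  S1 
   S1   S2  S2 
 * S2   S3  S3 
   S3   S0  S0 
(> = start, * = accepting)

start=S0; accept=S2; S0-0->S1; S0-1->S1; S1-0->S2; S1-1->S2; S2-0->S3; S2-1->S3; S3-0->S0; S3-1->S0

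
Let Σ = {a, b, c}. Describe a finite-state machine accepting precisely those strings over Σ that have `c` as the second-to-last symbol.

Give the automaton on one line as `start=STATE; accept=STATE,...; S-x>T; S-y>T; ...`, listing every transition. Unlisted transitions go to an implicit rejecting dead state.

A DFA must remember the last 2 symbols (since which symbol is second-to-last isn't known until the input ends). Use one state per possible window of the last ≤2 symbols; accept from those whose window starts with `c`.
With 13 states:
          a    b    c  
>  s0     s1   s2   s3 
   s1     s4   s5   s6 
   s2     s7   s8   s9 
   s3    s10  s11  s12 
   s4     s4   s5   s6 
   s5     s7   s8   s9 
   s6    s10  s11  s12 
   s7     s4   s5   s6 
   s8     s7   s8   s9 
   s9    s10  s11  s12 
 * s10    s4   s5   s6 
 * s11    s7   s8   s9 
 * s12   s10  s11  s12 
(> = start, * = accepting)

start=s0; accept=s10,s11,s12; s0-a>s1; s0-b>s2; s0-c>s3; s1-a>s4; s1-b>s5; s1-c>s6; s2-a>s7; s2-b>s8; s2-c>s9; s3-a>s10; s3-b>s11; s3-c>s12; s4-a>s4; s4-b>s5; s4-c>s6; s5-a>s7; s5-b>s8; s5-c>s9; s6-a>s10; s6-b>s11; s6-c>s12; s7-a>s4; s7-b>s5; s7-c>s6; s8-a>s7; s8-b>s8; s8-c>s9; s9-a>s10; s9-b>s11; s9-c>s12; s10-a>s4; s10-b>s5; s10-c>s6; s11-a>s7; s11-b>s8; s11-c>s9; s12-a>s10; s12-b>s11; s12-c>s12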